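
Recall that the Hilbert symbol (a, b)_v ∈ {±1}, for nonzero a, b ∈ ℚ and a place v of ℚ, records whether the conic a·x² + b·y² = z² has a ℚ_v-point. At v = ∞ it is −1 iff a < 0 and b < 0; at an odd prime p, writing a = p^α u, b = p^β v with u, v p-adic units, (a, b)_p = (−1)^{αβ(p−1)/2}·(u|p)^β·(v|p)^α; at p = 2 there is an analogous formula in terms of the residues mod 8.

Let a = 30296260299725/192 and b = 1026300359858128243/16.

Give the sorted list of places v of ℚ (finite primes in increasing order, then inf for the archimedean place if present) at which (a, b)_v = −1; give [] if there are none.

[2, 53]

(a, b) ≡ (87, 29203) mod (ℚ^×)²; places V = {2, 3, 5, 7, 19, 29, 53, ∞}.
(a,b)_2: α=-6, β=-4; u≡7, v≡3 (mod 8); ε(u)ε(v)=1·1, αω(v)=-6·1, βω(u)=-4·0; sum ≡ 1  ⇒  -1.
(a,b)_3: α=-1, u≡2; β=0, v≡1 (mod 3); (2|3)=-1, (1|3)=+1; sign (−1)^0·-1^0·+1^-1 = +1.
(a,b)_7: α=2, u≡6; β=2, v≡3 (mod 7); (6|7)=-1, (3|7)=-1; sign (−1)^0·-1^2·-1^2 = +1.
(a,b)_19: α=2, u≡9; β=3, v≡1 (mod 19); (9|19)=+1, (1|19)=+1; sign (−1)^0·+1^3·+1^2 = +1.
(a,b)_29: α=3, u≡12; β=5, v≡27 (mod 29); (12|29)=-1, (27|29)=-1; sign (−1)^0·-1^5·-1^3 = +1.
(a,b)_∞: sgn(87)=+, sgn(29203)=+, so +1.
(a,b)_53: α=2, u≡27; β=3, v≡2 (mod 53); (27|53)=-1, (2|53)=-1; sign (−1)^0·-1^3·-1^2 = -1.
(a,b)_5: α=2, u≡2; β=0, v≡3 (mod 5); (2|5)=-1, (3|5)=-1; sign (−1)^0·-1^0·-1^2 = +1.
(87, 29203 / ℚ) ramifies at {2, 53}: a division algebra.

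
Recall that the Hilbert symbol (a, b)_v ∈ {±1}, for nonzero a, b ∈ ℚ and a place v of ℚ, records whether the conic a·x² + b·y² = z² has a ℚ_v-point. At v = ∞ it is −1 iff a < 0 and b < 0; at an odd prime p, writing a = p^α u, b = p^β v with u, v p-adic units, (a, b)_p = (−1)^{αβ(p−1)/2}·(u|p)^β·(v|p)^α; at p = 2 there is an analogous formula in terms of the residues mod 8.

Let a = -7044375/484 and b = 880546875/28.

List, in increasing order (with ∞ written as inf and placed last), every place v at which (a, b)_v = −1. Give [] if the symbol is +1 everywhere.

[3, 7]

Mod squares: a ≡ -39, b ≡ 1365. Check v ∈ {∞, 2, 3, 5, 7, 11, 13, 17}.
v=17: a=17^2·(≡11), b=17^2·(≡3) mod 17; (11|17)=-1, (3|17)=-1; (−1)^{2·2·8}·(-1)^2·(-1)^2 = +1.
v=11: a=11^-2·(≡9), b=11^0·(≡9) mod 11; (9|11)=+1, (9|11)=+1; (−1)^{-2·0·5}·(+1)^0·(+1)^-2 = +1.
v=13: a=13^1·(≡10), b=13^1·(≡10) mod 13; (10|13)=+1, (10|13)=+1; (−1)^{1·1·6}·(+1)^1·(+1)^1 = +1.
v=5: a=5^4·(≡1), b=5^7·(≡2) mod 5; (1|5)=+1, (2|5)=-1; (−1)^{4·7·2}·(+1)^7·(-1)^4 = +1.
v=7: a=7^0·(≡5), b=7^-1·(≡3) mod 7; (5|7)=-1, (3|7)=-1; (−1)^{0·-1·3}·(-1)^-1·(-1)^0 = -1.
v=3: a=3^1·(≡2), b=3^1·(≡2) mod 3; (2|3)=-1, (2|3)=-1; (−1)^{1·1·1}·(-1)^1·(-1)^1 = -1.
v=2: v_2(a)=-2, v_2(b)=-2; units ≡ 1, 5 (mod 8); ε·ε+αω+βω = 0·0+-2·1+-2·0 ≡ 0  ⇒  (a,b)_2 = +1.
v=∞: -39 < 0 and 1365 > 0  ⇒  (a,b)_∞ = +1.
|Ram(-39, 1365)| = 2, even; anisotropic at {3, 7}.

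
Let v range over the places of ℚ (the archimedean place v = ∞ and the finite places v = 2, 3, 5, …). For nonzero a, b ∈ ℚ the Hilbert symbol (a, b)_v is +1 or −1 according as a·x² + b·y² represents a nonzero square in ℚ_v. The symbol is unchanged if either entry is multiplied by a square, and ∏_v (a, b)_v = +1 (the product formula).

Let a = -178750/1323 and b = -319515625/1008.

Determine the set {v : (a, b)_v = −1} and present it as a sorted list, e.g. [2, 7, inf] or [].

Mod squares: a ≡ -858, b ≡ -7. Check v ∈ {∞, 2, 3, 5, 7, 11, 13}.
v=11: a=11^1·(≡10), b=11^2·(≡5) mod 11; (10|11)=-1, (5|11)=+1; (−1)^{1·2·5}·(-1)^2·(+1)^1 = +1.
v=5: a=5^4·(≡3), b=5^6·(≡2) mod 5; (3|5)=-1, (2|5)=-1; (−1)^{4·6·2}·(-1)^6·(-1)^4 = +1.
v=13: a=13^1·(≡3), b=13^2·(≡8) mod 13; (3|13)=+1, (8|13)=-1; (−1)^{1·2·6}·(+1)^2·(-1)^1 = -1.
v=7: a=7^-2·(≡5), b=7^-1·(≡3) mod 7; (5|7)=-1, (3|7)=-1; (−1)^{-2·-1·3}·(-1)^-1·(-1)^-2 = -1.
v=3: a=3^-3·(≡2), b=3^-2·(≡2) mod 3; (2|3)=-1, (2|3)=-1; (−1)^{-3·-2·1}·(-1)^-2·(-1)^-3 = -1.
v=2: v_2(a)=1, v_2(b)=-4; units ≡ 3, 1 (mod 8); ε·ε+αω+βω = 1·0+1·0+-4·1 ≡ 0  ⇒  (a,b)_2 = +1.
v=∞: -858 < 0 and -7 < 0  ⇒  (a,b)_∞ = -1.
|Ram(-858, -7)| = 4, even; anisotropic at {3, 7, 13, ∞}.

[3, 7, 13, inf]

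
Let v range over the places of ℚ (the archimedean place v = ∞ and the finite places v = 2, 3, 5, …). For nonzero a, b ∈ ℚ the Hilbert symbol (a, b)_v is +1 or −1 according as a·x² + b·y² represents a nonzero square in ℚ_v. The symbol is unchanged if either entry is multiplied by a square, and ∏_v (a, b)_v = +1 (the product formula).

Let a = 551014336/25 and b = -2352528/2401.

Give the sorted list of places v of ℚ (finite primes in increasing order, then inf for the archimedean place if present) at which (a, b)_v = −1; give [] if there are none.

[2, 17]

(a, b) ≡ (31, -17) mod (ℚ^×)²; places V = {2, 3, 5, 7, 17, 31, ∞}.
(a,b)_7: α=0, u≡3; β=-4, v≡4 (mod 7); (3|7)=-1, (4|7)=+1; sign (−1)^0·-1^-4·+1^0 = +1.
(a,b)_2: α=6, β=4; u≡7, v≡7 (mod 8); ε(u)ε(v)=1·1, αω(v)=6·0, βω(u)=4·0; sum ≡ 1  ⇒  -1.
(a,b)_∞: sgn(31)=+, sgn(-17)=−, so +1.
(a,b)_31: α=3, u≡7; β=2, v≡20 (mod 31); (7|31)=+1, (20|31)=+1; sign (−1)^0·+1^2·+1^3 = +1.
(a,b)_17: α=2, u≡5; β=1, v≡16 (mod 17); (5|17)=-1, (16|17)=+1; sign (−1)^0·-1^1·+1^2 = -1.
(a,b)_5: α=-2, u≡1; β=0, v≡2 (mod 5); (1|5)=+1, (2|5)=-1; sign (−1)^0·+1^0·-1^-2 = +1.
(a,b)_3: α=0, u≡1; β=2, v≡1 (mod 3); (1|3)=+1, (1|3)=+1; sign (−1)^0·+1^2·+1^0 = +1.
|Ram(31, -17)| = 2, even; anisotropic at {2, 17}.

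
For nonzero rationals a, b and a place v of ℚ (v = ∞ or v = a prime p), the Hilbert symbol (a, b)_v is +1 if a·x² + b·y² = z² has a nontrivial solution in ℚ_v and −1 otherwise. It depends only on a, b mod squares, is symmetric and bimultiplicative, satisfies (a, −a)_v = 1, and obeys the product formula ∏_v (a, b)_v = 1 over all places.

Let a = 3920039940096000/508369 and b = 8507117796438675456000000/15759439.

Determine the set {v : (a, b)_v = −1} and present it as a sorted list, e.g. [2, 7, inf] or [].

Mod squares: a ≡ 49210, b ≡ 31. Check v ∈ {∞, 2, 3, 5, 7, 19, 23, 31, 37}.
v=37: a=37^1·(≡13), b=37^2·(≡32) mod 37; (13|37)=-1, (32|37)=-1; (−1)^{1·2·18}·(-1)^2·(-1)^1 = -1.
v=2: v_2(a)=15, v_2(b)=18; units ≡ 5, 7 (mod 8); ε·ε+αω+βω = 0·1+15·0+18·1 ≡ 0  ⇒  (a,b)_2 = +1.
v=31: a=31^-2·(≡21), b=31^-3·(≡16) mod 31; (21|31)=-1, (16|31)=+1; (−1)^{-2·-3·15}·(-1)^-3·(+1)^-2 = -1.
v=∞: 49210 > 0 and 31 > 0  ⇒  (a,b)_∞ = +1.
v=19: a=19^1·(≡11), b=19^2·(≡15) mod 19; (11|19)=+1, (15|19)=-1; (−1)^{1·2·9}·(+1)^2·(-1)^1 = -1.
v=3: a=3^4·(≡1), b=3^6·(≡1) mod 3; (1|3)=+1, (1|3)=+1; (−1)^{4·6·1}·(+1)^6·(+1)^4 = +1.
v=23: a=23^-2·(≡6), b=23^-2·(≡13) mod 23; (6|23)=+1, (13|23)=+1; (−1)^{-2·-2·11}·(+1)^-2·(+1)^-2 = +1.
v=7: a=7^5·(≡2), b=7^8·(≡3) mod 7; (2|7)=+1, (3|7)=-1; (−1)^{5·8·3}·(+1)^8·(-1)^5 = -1.
v=5: a=5^3·(≡2), b=5^6·(≡1) mod 5; (2|5)=-1, (1|5)=+1; (−1)^{3·6·2}·(-1)^6·(+1)^3 = +1.
(49210, 31 / ℚ) ramifies at {7, 19, 31, 37}: a division algebra.

[7, 19, 31, 37]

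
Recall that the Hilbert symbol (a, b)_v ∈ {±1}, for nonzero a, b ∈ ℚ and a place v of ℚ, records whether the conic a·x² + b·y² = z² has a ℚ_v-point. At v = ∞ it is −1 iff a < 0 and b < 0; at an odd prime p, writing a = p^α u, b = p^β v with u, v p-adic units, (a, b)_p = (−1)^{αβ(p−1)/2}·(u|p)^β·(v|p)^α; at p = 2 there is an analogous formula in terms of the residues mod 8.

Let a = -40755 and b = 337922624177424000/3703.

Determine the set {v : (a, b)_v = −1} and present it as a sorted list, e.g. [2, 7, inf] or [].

Mod squares: a ≡ -40755, b ≡ 14630. Check v ∈ {∞, 2, 3, 5, 7, 11, 13, 19, 23}.
v=23: a=23^0·(≡1), b=23^-2·(≡13) mod 23; (1|23)=+1, (13|23)=+1; (−1)^{0·-2·11}·(+1)^-2·(+1)^0 = +1.
v=5: a=5^1·(≡4), b=5^3·(≡4) mod 5; (4|5)=+1, (4|5)=+1; (−1)^{1·3·2}·(+1)^3·(+1)^1 = +1.
v=19: a=19^1·(≡2), b=19^3·(≡18) mod 19; (2|19)=-1, (18|19)=-1; (−1)^{1·3·9}·(-1)^3·(-1)^1 = -1.
v=3: a=3^1·(≡2), b=3^4·(≡2) mod 3; (2|3)=-1, (2|3)=-1; (−1)^{1·4·1}·(-1)^4·(-1)^1 = -1.
v=11: a=11^1·(≡2), b=11^3·(≡7) mod 11; (2|11)=-1, (7|11)=-1; (−1)^{1·3·5}·(-1)^3·(-1)^1 = -1.
v=13: a=13^1·(≡11), b=13^4·(≡11) mod 13; (11|13)=-1, (11|13)=-1; (−1)^{1·4·6}·(-1)^4·(-1)^1 = -1.
v=∞: -40755 < 0 and 14630 > 0  ⇒  (a,b)_∞ = +1.
v=7: a=7^0·(≡6), b=7^-1·(≡2) mod 7; (6|7)=-1, (2|7)=+1; (−1)^{0·-1·3}·(-1)^-1·(+1)^0 = -1.
v=2: v_2(a)=0, v_2(b)=7; units ≡ 5, 3 (mod 8); ε·ε+αω+βω = 0·1+0·1+7·1 ≡ 1  ⇒  (a,b)_2 = -1.
|Ram(-40755, 14630)| = 6, even; anisotropic at {2, 3, 7, 11, 13, 19}.

[2, 3, 7, 11, 13, 19]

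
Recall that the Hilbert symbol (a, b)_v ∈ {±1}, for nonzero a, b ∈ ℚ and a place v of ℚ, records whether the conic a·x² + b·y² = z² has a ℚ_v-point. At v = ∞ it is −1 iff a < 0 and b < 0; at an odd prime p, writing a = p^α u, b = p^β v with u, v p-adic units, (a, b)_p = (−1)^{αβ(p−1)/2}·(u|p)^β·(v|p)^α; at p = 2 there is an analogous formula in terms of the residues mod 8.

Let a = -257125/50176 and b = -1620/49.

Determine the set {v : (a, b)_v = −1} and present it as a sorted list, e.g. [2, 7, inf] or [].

[2, 5, 17, inf]

Mod squares: a ≡ -85, b ≡ -5. Check v ∈ {∞, 2, 3, 5, 7, 11, 17}.
v=∞: -85 < 0 and -5 < 0  ⇒  (a,b)_∞ = -1.
v=2: v_2(a)=-10, v_2(b)=2; units ≡ 3, 3 (mod 8); ε·ε+αω+βω = 1·1+-10·1+2·1 ≡ 1  ⇒  (a,b)_2 = -1.
v=7: a=7^-2·(≡3), b=7^-2·(≡4) mod 7; (3|7)=-1, (4|7)=+1; (−1)^{-2·-2·3}·(-1)^-2·(+1)^-2 = +1.
v=11: a=11^2·(≡4), b=11^0·(≡6) mod 11; (4|11)=+1, (6|11)=-1; (−1)^{2·0·5}·(+1)^0·(-1)^2 = +1.
v=3: a=3^0·(≡2), b=3^4·(≡1) mod 3; (2|3)=-1, (1|3)=+1; (−1)^{0·4·1}·(-1)^4·(+1)^0 = +1.
v=5: a=5^3·(≡3), b=5^1·(≡4) mod 5; (3|5)=-1, (4|5)=+1; (−1)^{3·1·2}·(-1)^1·(+1)^3 = -1.
v=17: a=17^1·(≡10), b=17^0·(≡11) mod 17; (10|17)=-1, (11|17)=-1; (−1)^{1·0·8}·(-1)^0·(-1)^1 = -1.
(-85, -5 / ℚ) ramifies at {2, 5, 17, ∞}: a division algebra.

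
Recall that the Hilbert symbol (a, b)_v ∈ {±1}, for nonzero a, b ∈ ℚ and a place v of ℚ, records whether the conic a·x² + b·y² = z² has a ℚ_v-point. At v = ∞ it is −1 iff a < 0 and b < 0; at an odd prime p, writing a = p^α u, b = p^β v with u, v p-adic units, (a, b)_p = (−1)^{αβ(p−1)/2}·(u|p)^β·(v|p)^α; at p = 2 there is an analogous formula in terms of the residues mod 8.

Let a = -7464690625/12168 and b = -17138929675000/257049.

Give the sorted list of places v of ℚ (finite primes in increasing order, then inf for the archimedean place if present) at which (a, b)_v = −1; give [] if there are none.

(a, b) ≡ (-290, -83230) mod (ℚ^×)²; places V = {2, 3, 5, 7, 13, 29, 41, ∞}.
(a,b)_5: α=5, u≡3; β=5, v≡1 (mod 5); (3|5)=-1, (1|5)=+1; sign (−1)^0·-1^5·+1^5 = -1.
(a,b)_13: α=-2, u≡9; β=-4, v≡4 (mod 13); (9|13)=+1, (4|13)=+1; sign (−1)^0·+1^-4·+1^-2 = +1.
(a,b)_41: α=2, u≡27; β=3, v≡33 (mod 41); (27|41)=-1, (33|41)=+1; sign (−1)^0·-1^3·+1^2 = -1.
(a,b)_29: α=1, u≡2; β=1, v≡13 (mod 29); (2|29)=-1, (13|29)=+1; sign (−1)^0·-1^1·+1^1 = -1.
(a,b)_2: α=-3, β=3; u≡7, v≡1 (mod 8); ε(u)ε(v)=1·0, αω(v)=-3·0, βω(u)=3·0; sum ≡ 0  ⇒  +1.
(a,b)_∞: sgn(-290)=−, sgn(-83230)=−, so -1.
(a,b)_7: α=2, u≡2; β=3, v≡5 (mod 7); (2|7)=+1, (5|7)=-1; sign (−1)^0·+1^3·-1^2 = +1.
(a,b)_3: α=-2, u≡1; β=-2, v≡2 (mod 3); (1|3)=+1, (2|3)=-1; sign (−1)^0·+1^-2·-1^-2 = +1.
|Ram(-290, -83230)| = 4, even; anisotropic at {5, 29, 41, ∞}.

[5, 29, 41, inf]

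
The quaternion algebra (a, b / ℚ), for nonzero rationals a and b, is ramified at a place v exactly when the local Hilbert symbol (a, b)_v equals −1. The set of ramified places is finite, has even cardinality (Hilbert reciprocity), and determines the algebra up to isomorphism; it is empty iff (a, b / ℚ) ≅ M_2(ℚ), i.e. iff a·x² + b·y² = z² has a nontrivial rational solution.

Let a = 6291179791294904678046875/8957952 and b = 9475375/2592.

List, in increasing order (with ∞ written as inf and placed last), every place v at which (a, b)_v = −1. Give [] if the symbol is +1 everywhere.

[3, 5, 13, 17]

Mod squares: a ≡ 36465, b ≡ 15470. Check v ∈ {∞, 2, 3, 5, 7, 11, 13, 17}.
v=13: a=13^3·(≡10), b=13^1·(≡6) mod 13; (10|13)=+1, (6|13)=-1; (−1)^{3·1·6}·(+1)^1·(-1)^3 = -1.
v=17: a=17^3·(≡3), b=17^1·(≡8) mod 17; (3|17)=-1, (8|17)=+1; (−1)^{3·1·8}·(-1)^1·(+1)^3 = -1.
v=11: a=11^1·(≡3), b=11^0·(≡9) mod 11; (3|11)=+1, (9|11)=+1; (−1)^{1·0·5}·(+1)^0·(+1)^1 = +1.
v=2: v_2(a)=-12, v_2(b)=-5; units ≡ 1, 7 (mod 8); ε·ε+αω+βω = 0·1+-12·0+-5·0 ≡ 0  ⇒  (a,b)_2 = +1.
v=∞: 36465 > 0 and 15470 > 0  ⇒  (a,b)_∞ = +1.
v=3: a=3^-7·(≡2), b=3^-4·(≡2) mod 3; (2|3)=-1, (2|3)=-1; (−1)^{-7·-4·1}·(-1)^-4·(-1)^-7 = -1.
v=5: a=5^7·(≡2), b=5^3·(≡4) mod 5; (2|5)=-1, (4|5)=+1; (−1)^{7·3·2}·(-1)^3·(+1)^7 = -1.
v=7: a=7^14·(≡2), b=7^3·(≡5) mod 7; (2|7)=+1, (5|7)=-1; (−1)^{14·3·3}·(+1)^3·(-1)^14 = +1.
(36465, 15470 / ℚ) ramifies at {3, 5, 13, 17}: a division algebra.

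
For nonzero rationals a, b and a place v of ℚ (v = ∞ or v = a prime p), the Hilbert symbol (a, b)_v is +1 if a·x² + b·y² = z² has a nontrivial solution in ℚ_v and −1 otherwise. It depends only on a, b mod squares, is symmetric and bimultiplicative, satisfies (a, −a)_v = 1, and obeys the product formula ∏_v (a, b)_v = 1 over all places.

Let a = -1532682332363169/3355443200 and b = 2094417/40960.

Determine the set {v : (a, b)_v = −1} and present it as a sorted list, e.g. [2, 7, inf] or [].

(a, b) ≡ (-2, 170) mod (ℚ^×)²; places V = {2, 3, 5, 13, 17, ∞}.
(a,b)_3: α=22, u≡1; β=6, v≡2 (mod 3); (1|3)=+1, (2|3)=-1; sign (−1)^0·+1^6·-1^22 = +1.
(a,b)_5: α=-2, u≡2; β=-1, v≡1 (mod 5); (2|5)=-1, (1|5)=+1; sign (−1)^0·-1^-1·+1^-2 = -1.
(a,b)_13: α=2, u≡6; β=2, v≡3 (mod 13); (6|13)=-1, (3|13)=+1; sign (−1)^0·-1^2·+1^2 = +1.
(a,b)_2: α=-27, β=-13; u≡7, v≡5 (mod 8); ε(u)ε(v)=1·0, αω(v)=-27·1, βω(u)=-13·0; sum ≡ 1  ⇒  -1.
(a,b)_17: α=2, u≡9; β=1, v≡10 (mod 17); (9|17)=+1, (10|17)=-1; sign (−1)^0·+1^1·-1^2 = +1.
(a,b)_∞: sgn(-2)=−, sgn(170)=+, so +1.
(-2, 170 / ℚ) ramifies at {2, 5}: a division algebra.

[2, 5]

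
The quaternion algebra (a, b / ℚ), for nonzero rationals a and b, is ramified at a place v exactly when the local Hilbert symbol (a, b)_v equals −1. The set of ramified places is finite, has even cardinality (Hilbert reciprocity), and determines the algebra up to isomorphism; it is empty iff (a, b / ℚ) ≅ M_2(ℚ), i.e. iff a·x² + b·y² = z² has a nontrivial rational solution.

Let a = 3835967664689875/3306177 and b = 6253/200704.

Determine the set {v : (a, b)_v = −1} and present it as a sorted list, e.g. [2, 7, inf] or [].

[5, 13, 17, 43]

Mod squares: a ≡ 93176915, b ≡ 37. Check v ∈ {∞, 2, 3, 5, 7, 11, 13, 17, 37, 43, 53}.
v=17: a=17^-1·(≡4), b=17^0·(≡7) mod 17; (4|17)=+1, (7|17)=-1; (−1)^{-1·0·8}·(+1)^0·(-1)^-1 = -1.
v=2: v_2(a)=0, v_2(b)=-12; units ≡ 3, 5 (mod 8); ε·ε+αω+βω = 1·0+0·1+-12·1 ≡ 0  ⇒  (a,b)_2 = +1.
v=5: a=5^3·(≡2), b=5^0·(≡2) mod 5; (2|5)=-1, (2|5)=-1; (−1)^{3·0·2}·(-1)^0·(-1)^3 = -1.
v=11: a=11^2·(≡8), b=11^0·(≡3) mod 11; (8|11)=-1, (3|11)=+1; (−1)^{2·0·5}·(-1)^0·(+1)^2 = +1.
v=43: a=43^1·(≡17), b=43^0·(≡12) mod 43; (17|43)=+1, (12|43)=-1; (−1)^{1·0·21}·(+1)^0·(-1)^1 = -1.
v=13: a=13^3·(≡4), b=13^2·(≡5) mod 13; (4|13)=+1, (5|13)=-1; (−1)^{3·2·6}·(+1)^2·(-1)^3 = -1.
v=7: a=7^-4·(≡3), b=7^-2·(≡2) mod 7; (3|7)=-1, (2|7)=+1; (−1)^{-4·-2·3}·(-1)^-2·(+1)^-4 = +1.
v=53: a=53^1·(≡5), b=53^0·(≡38) mod 53; (5|53)=-1, (38|53)=+1; (−1)^{1·0·26}·(-1)^0·(+1)^1 = +1.
v=∞: 93176915 > 0 and 37 > 0  ⇒  (a,b)_∞ = +1.
v=37: a=37^3·(≡3), b=37^1·(≡36) mod 37; (3|37)=+1, (36|37)=+1; (−1)^{3·1·18}·(+1)^1·(+1)^3 = +1.
v=3: a=3^-4·(≡2), b=3^0·(≡1) mod 3; (2|3)=-1, (1|3)=+1; (−1)^{-4·0·1}·(-1)^0·(+1)^-4 = +1.
Ram(93176915, 37) = {5, 13, 17, 43}; no ℚ_5-point on the conic.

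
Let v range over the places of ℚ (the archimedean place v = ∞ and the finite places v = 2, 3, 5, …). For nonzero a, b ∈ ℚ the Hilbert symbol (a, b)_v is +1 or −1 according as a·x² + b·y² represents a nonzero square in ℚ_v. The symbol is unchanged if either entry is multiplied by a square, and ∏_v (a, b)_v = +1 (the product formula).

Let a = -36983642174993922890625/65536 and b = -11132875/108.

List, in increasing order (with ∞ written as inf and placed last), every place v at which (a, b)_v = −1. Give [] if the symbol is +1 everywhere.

Mod squares: a ≡ -196185, b ≡ -7905. Check v ∈ {∞, 2, 3, 5, 11, 13, 17, 29, 31, 41}.
v=2: v_2(a)=-16, v_2(b)=-2; units ≡ 7, 7 (mod 8); ε·ε+αω+βω = 1·1+-16·0+-2·0 ≡ 1  ⇒  (a,b)_2 = -1.
v=5: a=5^7·(≡2), b=5^3·(≡4) mod 5; (2|5)=-1, (4|5)=+1; (−1)^{7·3·2}·(-1)^3·(+1)^7 = -1.
v=17: a=17^2·(≡11), b=17^1·(≡14) mod 17; (11|17)=-1, (14|17)=-1; (−1)^{2·1·8}·(-1)^1·(-1)^2 = -1.
v=29: a=29^1·(≡27), b=29^0·(≡19) mod 29; (27|29)=-1, (19|29)=-1; (−1)^{1·0·14}·(-1)^0·(-1)^1 = -1.
v=∞: -196185 < 0 and -7905 < 0  ⇒  (a,b)_∞ = -1.
v=3: a=3^3·(≡2), b=3^-3·(≡2) mod 3; (2|3)=-1, (2|3)=-1; (−1)^{3·-3·1}·(-1)^-3·(-1)^3 = -1.
v=31: a=31^2·(≡5), b=31^1·(≡11) mod 31; (5|31)=+1, (11|31)=-1; (−1)^{2·1·15}·(+1)^1·(-1)^2 = +1.
v=41: a=41^1·(≡6), b=41^0·(≡37) mod 41; (6|41)=-1, (37|41)=+1; (−1)^{1·0·20}·(-1)^0·(+1)^1 = +1.
v=13: a=13^6·(≡8), b=13^2·(≡12) mod 13; (8|13)=-1, (12|13)=+1; (−1)^{6·2·6}·(-1)^2·(+1)^6 = +1.
v=11: a=11^1·(≡7), b=11^0·(≡3) mod 11; (7|11)=-1, (3|11)=+1; (−1)^{1·0·5}·(-1)^0·(+1)^1 = +1.
(-196185, -7905 / ℚ) ramifies at {2, 3, 5, 17, 29, ∞}: a division algebra.

[2, 3, 5, 17, 29, inf]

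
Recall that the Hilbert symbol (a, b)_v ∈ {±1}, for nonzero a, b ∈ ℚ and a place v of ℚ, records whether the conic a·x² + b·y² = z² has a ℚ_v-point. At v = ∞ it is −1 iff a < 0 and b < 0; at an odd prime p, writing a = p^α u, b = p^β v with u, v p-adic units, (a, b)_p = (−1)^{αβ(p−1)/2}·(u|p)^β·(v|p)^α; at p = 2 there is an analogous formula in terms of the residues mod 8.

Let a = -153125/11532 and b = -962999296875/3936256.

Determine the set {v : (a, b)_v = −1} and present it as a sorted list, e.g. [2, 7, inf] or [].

[5, 7, 11, inf]

(a, b) ≡ (-15, -1155) mod (ℚ^×)²; places V = {2, 3, 5, 7, 11, 31, ∞}.
(a,b)_5: α=5, u≡3; β=7, v≡4 (mod 5); (3|5)=-1, (4|5)=+1; sign (−1)^0·-1^7·+1^5 = -1.
(a,b)_31: α=-2, u≡9; β=-2, v≡11 (mod 31); (9|31)=+1, (11|31)=-1; sign (−1)^0·+1^-2·-1^-2 = +1.
(a,b)_∞: sgn(-15)=−, sgn(-1155)=−, so -1.
(a,b)_3: α=-1, u≡1; β=3, v≡2 (mod 3); (1|3)=+1, (2|3)=-1; sign (−1)^1·+1^3·-1^-1 = +1.
(a,b)_2: α=-2, β=-12; u≡1, v≡5 (mod 8); ε(u)ε(v)=0·0, αω(v)=-2·1, βω(u)=-12·0; sum ≡ 0  ⇒  +1.
(a,b)_11: α=0, u≡7; β=3, v≡5 (mod 11); (7|11)=-1, (5|11)=+1; sign (−1)^0·-1^3·+1^0 = -1.
(a,b)_7: α=2, u≡6; β=3, v≡6 (mod 7); (6|7)=-1, (6|7)=-1; sign (−1)^0·-1^3·-1^2 = -1.
|Ram(-15, -1155)| = 4, even; anisotropic at {5, 7, 11, ∞}.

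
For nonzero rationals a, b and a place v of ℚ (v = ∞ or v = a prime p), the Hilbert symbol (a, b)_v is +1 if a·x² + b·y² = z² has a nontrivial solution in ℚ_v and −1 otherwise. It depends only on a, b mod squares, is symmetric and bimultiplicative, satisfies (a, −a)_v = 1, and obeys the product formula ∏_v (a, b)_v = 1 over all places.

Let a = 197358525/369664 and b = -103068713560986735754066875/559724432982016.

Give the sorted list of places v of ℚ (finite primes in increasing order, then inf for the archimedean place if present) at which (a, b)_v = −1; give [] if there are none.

(a, b) ≡ (221, -5083) mod (ℚ^×)²; places V = {2, 3, 5, 7, 11, 13, 17, 19, 23, ∞}.
(a,b)_∞: sgn(221)=+, sgn(-5083)=−, so +1.
(a,b)_17: α=1, u≡9; β=3, v≡3 (mod 17); (9|17)=+1, (3|17)=-1; sign (−1)^0·+1^3·-1^1 = -1.
(a,b)_7: α=2, u≡2; β=6, v≡6 (mod 7); (2|7)=+1, (6|7)=-1; sign (−1)^0·+1^6·-1^2 = +1.
(a,b)_3: α=6, u≡2; β=6, v≡2 (mod 3); (2|3)=-1, (2|3)=-1; sign (−1)^0·-1^6·-1^6 = +1.
(a,b)_19: α=-2, u≡2; β=-4, v≡4 (mod 19); (2|19)=-1, (4|19)=+1; sign (−1)^0·-1^-4·+1^-2 = +1.
(a,b)_23: α=0, u≡7; β=3, v≡2 (mod 23); (7|23)=-1, (2|23)=+1; sign (−1)^0·-1^3·+1^0 = -1.
(a,b)_2: α=-10, β=-32; u≡5, v≡5 (mod 8); ε(u)ε(v)=0·0, αω(v)=-10·1, βω(u)=-32·1; sum ≡ 0  ⇒  +1.
(a,b)_13: α=1, u≡10; β=3, v≡1 (mod 13); (10|13)=+1, (1|13)=+1; sign (−1)^0·+1^3·+1^1 = +1.
(a,b)_5: α=2, u≡4; β=4, v≡3 (mod 5); (4|5)=+1, (3|5)=-1; sign (−1)^0·+1^4·-1^2 = +1.
(a,b)_11: α=0, u≡5; β=4, v≡7 (mod 11); (5|11)=+1, (7|11)=-1; sign (−1)^0·+1^4·-1^0 = +1.
Ram(221, -5083) = {17, 23}; no ℚ_17-point on the conic.

[17, 23]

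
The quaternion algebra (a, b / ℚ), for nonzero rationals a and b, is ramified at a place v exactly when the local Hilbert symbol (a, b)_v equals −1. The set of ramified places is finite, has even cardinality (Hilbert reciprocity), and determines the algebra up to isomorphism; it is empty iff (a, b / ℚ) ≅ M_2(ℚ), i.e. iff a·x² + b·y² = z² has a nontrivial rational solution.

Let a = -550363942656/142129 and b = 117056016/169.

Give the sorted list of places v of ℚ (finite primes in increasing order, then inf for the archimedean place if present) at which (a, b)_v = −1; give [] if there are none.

[3, 17]

Mod squares: a ≡ -759, b ≡ 90321. Check v ∈ {∞, 2, 3, 7, 11, 13, 17, 23, 29}.
v=2: v_2(a)=8, v_2(b)=4; units ≡ 1, 1 (mod 8); ε·ε+αω+βω = 0·0+8·0+4·0 ≡ 0  ⇒  (a,b)_2 = +1.
v=17: a=17^2·(≡6), b=17^1·(≡15) mod 17; (6|17)=-1, (15|17)=+1; (−1)^{2·1·8}·(-1)^1·(+1)^2 = -1.
v=11: a=11^3·(≡10), b=11^1·(≡3) mod 11; (10|11)=-1, (3|11)=+1; (−1)^{3·1·5}·(-1)^1·(+1)^3 = +1.
v=23: a=23^1·(≡6), b=23^1·(≡17) mod 23; (6|23)=+1, (17|23)=-1; (−1)^{1·1·11}·(+1)^1·(-1)^1 = +1.
v=7: a=7^0·(≡4), b=7^1·(≡2) mod 7; (4|7)=+1, (2|7)=+1; (−1)^{0·1·3}·(+1)^1·(+1)^0 = +1.
v=13: a=13^-2·(≡2), b=13^-2·(≡12) mod 13; (2|13)=-1, (12|13)=+1; (−1)^{-2·-2·6}·(-1)^-2·(+1)^-2 = +1.
v=3: a=3^5·(≡2), b=3^5·(≡2) mod 3; (2|3)=-1, (2|3)=-1; (−1)^{5·5·1}·(-1)^5·(-1)^5 = -1.
v=29: a=29^-2·(≡24), b=29^0·(≡27) mod 29; (24|29)=+1, (27|29)=-1; (−1)^{-2·0·14}·(+1)^0·(-1)^-2 = +1.
v=∞: -759 < 0 and 90321 > 0  ⇒  (a,b)_∞ = +1.
(-759, 90321 / ℚ) ramifies at {3, 17}: a division algebra.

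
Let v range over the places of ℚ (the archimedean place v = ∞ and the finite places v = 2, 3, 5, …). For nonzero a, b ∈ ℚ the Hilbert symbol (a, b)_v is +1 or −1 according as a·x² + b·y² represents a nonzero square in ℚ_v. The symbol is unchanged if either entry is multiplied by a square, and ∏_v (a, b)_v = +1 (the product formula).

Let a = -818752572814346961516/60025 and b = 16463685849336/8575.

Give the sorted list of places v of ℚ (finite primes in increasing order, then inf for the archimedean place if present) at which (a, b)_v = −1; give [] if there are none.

(a, b) ≡ (-19, 67298) mod (ℚ^×)²; places V = {2, 3, 5, 7, 11, 19, 23, ∞}.
(a,b)_19: α=5, u≡14; β=3, v≡3 (mod 19); (14|19)=-1, (3|19)=-1; sign (−1)^1·-1^3·-1^5 = -1.
(a,b)_∞: sgn(-19)=−, sgn(67298)=+, so +1.
(a,b)_23: α=2, u≡4; β=1, v≡21 (mod 23); (4|23)=+1, (21|23)=-1; sign (−1)^0·+1^1·-1^2 = +1.
(a,b)_11: α=8, u≡5; β=5, v≡10 (mod 11); (5|11)=+1, (10|11)=-1; sign (−1)^0·+1^5·-1^8 = +1.
(a,b)_7: α=-4, u≡4; β=-3, v≡3 (mod 7); (4|7)=+1, (3|7)=-1; sign (−1)^0·+1^-3·-1^-4 = +1.
(a,b)_2: α=2, β=3; u≡5, v≡1 (mod 8); ε(u)ε(v)=0·0, αω(v)=2·0, βω(u)=3·1; sum ≡ 1  ⇒  -1.
(a,b)_3: α=6, u≡2; β=4, v≡2 (mod 3); (2|3)=-1, (2|3)=-1; sign (−1)^0·-1^4·-1^6 = +1.
(a,b)_5: α=-2, u≡4; β=-2, v≡2 (mod 5); (4|5)=+1, (2|5)=-1; sign (−1)^0·+1^-2·-1^-2 = +1.
Ram(-19, 67298) = {2, 19}; no ℚ_2-point on the conic.

[2, 19]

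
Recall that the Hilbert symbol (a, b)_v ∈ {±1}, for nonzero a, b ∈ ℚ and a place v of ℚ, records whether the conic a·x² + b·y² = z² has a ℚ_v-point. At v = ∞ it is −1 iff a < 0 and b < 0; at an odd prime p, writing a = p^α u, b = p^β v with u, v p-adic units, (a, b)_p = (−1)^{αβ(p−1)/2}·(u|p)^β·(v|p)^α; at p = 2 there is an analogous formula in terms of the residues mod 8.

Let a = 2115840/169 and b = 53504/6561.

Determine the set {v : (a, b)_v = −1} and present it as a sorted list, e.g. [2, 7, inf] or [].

[3, 19]

Mod squares: a ≡ 8265, b ≡ 209. Check v ∈ {∞, 2, 3, 5, 11, 13, 19, 29}.
v=2: v_2(a)=8, v_2(b)=8; units ≡ 1, 1 (mod 8); ε·ε+αω+βω = 0·0+8·0+8·0 ≡ 0  ⇒  (a,b)_2 = +1.
v=29: a=29^1·(≡24), b=29^0·(≡4) mod 29; (24|29)=+1, (4|29)=+1; (−1)^{1·0·14}·(+1)^0·(+1)^1 = +1.
v=∞: 8265 > 0 and 209 > 0  ⇒  (a,b)_∞ = +1.
v=13: a=13^-2·(≡12), b=13^0·(≡1) mod 13; (12|13)=+1, (1|13)=+1; (−1)^{-2·0·6}·(+1)^0·(+1)^-2 = +1.
v=11: a=11^0·(≡3), b=11^1·(≡7) mod 11; (3|11)=+1, (7|11)=-1; (−1)^{0·1·5}·(+1)^1·(-1)^0 = +1.
v=19: a=19^1·(≡9), b=19^1·(≡7) mod 19; (9|19)=+1, (7|19)=+1; (−1)^{1·1·9}·(+1)^1·(+1)^1 = -1.
v=5: a=5^1·(≡2), b=5^0·(≡4) mod 5; (2|5)=-1, (4|5)=+1; (−1)^{1·0·2}·(-1)^0·(+1)^1 = +1.
v=3: a=3^1·(≡1), b=3^-8·(≡2) mod 3; (1|3)=+1, (2|3)=-1; (−1)^{1·-8·1}·(+1)^-8·(-1)^1 = -1.
(8265, 209 / ℚ) ramifies at {3, 19}: a division algebra.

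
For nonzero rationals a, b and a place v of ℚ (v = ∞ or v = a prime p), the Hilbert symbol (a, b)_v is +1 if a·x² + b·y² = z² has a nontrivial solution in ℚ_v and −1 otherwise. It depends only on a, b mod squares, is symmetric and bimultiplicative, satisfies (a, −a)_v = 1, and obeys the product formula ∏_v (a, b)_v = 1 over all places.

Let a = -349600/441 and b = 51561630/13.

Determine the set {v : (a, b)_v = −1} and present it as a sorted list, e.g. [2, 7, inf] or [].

[2, 3, 19, 23]

(a, b) ≡ (-874, 390) mod (ℚ^×)²; places V = {2, 3, 5, 7, 13, 19, 23, ∞}.
(a,b)_23: α=1, u≡18; β=2, v≡5 (mod 23); (18|23)=+1, (5|23)=-1; sign (−1)^0·+1^2·-1^1 = -1.
(a,b)_3: α=-2, u≡2; β=3, v≡1 (mod 3); (2|3)=-1, (1|3)=+1; sign (−1)^0·-1^3·+1^-2 = -1.
(a,b)_13: α=0, u≡4; β=-1, v≡3 (mod 13); (4|13)=+1, (3|13)=+1; sign (−1)^0·+1^-1·+1^0 = +1.
(a,b)_∞: sgn(-874)=−, sgn(390)=+, so +1.
(a,b)_19: α=1, u≡17; β=2, v≡2 (mod 19); (17|19)=+1, (2|19)=-1; sign (−1)^0·+1^2·-1^1 = -1.
(a,b)_7: α=-2, u≡4; β=0, v≡6 (mod 7); (4|7)=+1, (6|7)=-1; sign (−1)^0·+1^0·-1^-2 = +1.
(a,b)_5: α=2, u≡1; β=1, v≡2 (mod 5); (1|5)=+1, (2|5)=-1; sign (−1)^0·+1^1·-1^2 = +1.
(a,b)_2: α=5, β=1; u≡3, v≡3 (mod 8); ε(u)ε(v)=1·1, αω(v)=5·1, βω(u)=1·1; sum ≡ 1  ⇒  -1.
|Ram(-874, 390)| = 4, even; anisotropic at {2, 3, 19, 23}.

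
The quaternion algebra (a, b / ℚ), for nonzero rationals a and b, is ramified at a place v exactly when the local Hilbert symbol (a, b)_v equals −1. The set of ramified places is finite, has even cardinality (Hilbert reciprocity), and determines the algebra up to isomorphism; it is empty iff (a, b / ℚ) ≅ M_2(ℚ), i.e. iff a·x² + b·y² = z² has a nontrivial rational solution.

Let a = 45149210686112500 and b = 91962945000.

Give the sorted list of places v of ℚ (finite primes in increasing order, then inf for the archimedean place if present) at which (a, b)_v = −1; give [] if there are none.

(a, b) ≡ (1045, 1258) mod (ℚ^×)²; places V = {2, 3, 5, 11, 17, 19, 37, ∞}.
(a,b)_∞: sgn(1045)=+, sgn(1258)=+, so +1.
(a,b)_3: α=0, u≡1; β=4, v≡1 (mod 3); (1|3)=+1, (1|3)=+1; sign (−1)^0·+1^4·+1^0 = +1.
(a,b)_11: α=3, u≡8; β=0, v≡3 (mod 11); (8|11)=-1, (3|11)=+1; sign (−1)^0·-1^0·+1^3 = +1.
(a,b)_37: α=2, u≡4; β=1, v≡10 (mod 37); (4|37)=+1, (10|37)=+1; sign (−1)^0·+1^1·+1^2 = +1.
(a,b)_5: α=5, u≡1; β=4, v≡2 (mod 5); (1|5)=+1, (2|5)=-1; sign (−1)^0·+1^4·-1^5 = -1.
(a,b)_19: α=3, u≡11; β=2, v≡11 (mod 19); (11|19)=+1, (11|19)=+1; sign (−1)^0·+1^2·+1^3 = +1.
(a,b)_17: α=2, u≡15; β=1, v≡6 (mod 17); (15|17)=+1, (6|17)=-1; sign (−1)^0·+1^1·-1^2 = +1.
(a,b)_2: α=2, β=3; u≡5, v≡5 (mod 8); ε(u)ε(v)=0·0, αω(v)=2·1, βω(u)=3·1; sum ≡ 1  ⇒  -1.
(1045, 1258 / ℚ) ramifies at {2, 5}: a division algebra.

[2, 5]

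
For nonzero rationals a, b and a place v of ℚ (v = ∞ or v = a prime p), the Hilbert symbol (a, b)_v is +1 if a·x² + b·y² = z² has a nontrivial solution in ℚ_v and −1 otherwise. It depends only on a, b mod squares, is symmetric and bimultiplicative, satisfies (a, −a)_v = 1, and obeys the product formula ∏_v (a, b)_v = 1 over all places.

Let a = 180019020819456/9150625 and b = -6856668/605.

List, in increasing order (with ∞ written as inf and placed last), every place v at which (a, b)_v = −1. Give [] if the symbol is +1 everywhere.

Mod squares: a ≡ 91, b ≡ -115. Check v ∈ {∞, 2, 3, 5, 7, 11, 13, 23}.
v=7: a=7^5·(≡5), b=7^2·(≡4) mod 7; (5|7)=-1, (4|7)=+1; (−1)^{5·2·3}·(-1)^2·(+1)^5 = +1.
v=11: a=11^-4·(≡3), b=11^-2·(≡10) mod 11; (3|11)=+1, (10|11)=-1; (−1)^{-4·-2·5}·(+1)^-2·(-1)^-4 = +1.
v=23: a=23^2·(≡15), b=23^1·(≡8) mod 23; (15|23)=-1, (8|23)=+1; (−1)^{2·1·11}·(-1)^1·(+1)^2 = -1.
v=5: a=5^-4·(≡1), b=5^-1·(≡2) mod 5; (1|5)=+1, (2|5)=-1; (−1)^{-4·-1·2}·(+1)^-1·(-1)^-4 = +1.
v=3: a=3^2·(≡1), b=3^2·(≡2) mod 3; (1|3)=+1, (2|3)=-1; (−1)^{2·2·1}·(+1)^2·(-1)^2 = +1.
v=2: v_2(a)=10, v_2(b)=2; units ≡ 3, 5 (mod 8); ε·ε+αω+βω = 1·0+10·1+2·1 ≡ 0  ⇒  (a,b)_2 = +1.
v=∞: 91 > 0 and -115 < 0  ⇒  (a,b)_∞ = +1.
v=13: a=13^3·(≡6), b=13^2·(≡2) mod 13; (6|13)=-1, (2|13)=-1; (−1)^{3·2·6}·(-1)^2·(-1)^3 = -1.
(91, -115 / ℚ) ramifies at {13, 23}: a division algebra.

[13, 23]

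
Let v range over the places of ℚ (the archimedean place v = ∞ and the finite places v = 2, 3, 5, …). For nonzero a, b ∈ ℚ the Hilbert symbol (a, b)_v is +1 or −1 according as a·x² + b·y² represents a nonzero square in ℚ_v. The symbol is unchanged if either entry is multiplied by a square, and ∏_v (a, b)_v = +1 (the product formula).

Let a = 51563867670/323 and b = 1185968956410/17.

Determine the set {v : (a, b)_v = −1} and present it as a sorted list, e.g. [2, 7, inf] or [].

(a, b) ≡ (74290, 170) mod (ℚ^×)²; places V = {2, 3, 5, 7, 17, 19, 23, 31, ∞}.
(a,b)_7: α=2, u≡5; β=2, v≡1 (mod 7); (5|7)=-1, (1|7)=+1; sign (−1)^0·-1^2·+1^2 = +1.
(a,b)_5: α=1, u≡3; β=1, v≡1 (mod 5); (3|5)=-1, (1|5)=+1; sign (−1)^0·-1^1·+1^1 = -1.
(a,b)_2: α=1, β=1; u≡1, v≡5 (mod 8); ε(u)ε(v)=0·0, αω(v)=1·1, βω(u)=1·0; sum ≡ 1  ⇒  -1.
(a,b)_17: α=-1, u≡4; β=-1, v≡14 (mod 17); (4|17)=+1, (14|17)=-1; sign (−1)^0·+1^-1·-1^-1 = -1.
(a,b)_3: α=2, u≡1; β=2, v≡2 (mod 3); (1|3)=+1, (2|3)=-1; sign (−1)^0·+1^2·-1^2 = +1.
(a,b)_31: α=2, u≡14; β=2, v≡11 (mod 31); (14|31)=+1, (11|31)=-1; sign (−1)^0·+1^2·-1^2 = +1.
(a,b)_∞: sgn(74290)=+, sgn(170)=+, so +1.
(a,b)_23: α=3, u≡7; β=4, v≡18 (mod 23); (7|23)=-1, (18|23)=+1; sign (−1)^0·-1^4·+1^3 = +1.
(a,b)_19: α=-1, u≡18; β=0, v≡15 (mod 19); (18|19)=-1, (15|19)=-1; sign (−1)^0·-1^0·-1^-1 = -1.
|Ram(74290, 170)| = 4, even; anisotropic at {2, 5, 17, 19}.

[2, 5, 17, 19]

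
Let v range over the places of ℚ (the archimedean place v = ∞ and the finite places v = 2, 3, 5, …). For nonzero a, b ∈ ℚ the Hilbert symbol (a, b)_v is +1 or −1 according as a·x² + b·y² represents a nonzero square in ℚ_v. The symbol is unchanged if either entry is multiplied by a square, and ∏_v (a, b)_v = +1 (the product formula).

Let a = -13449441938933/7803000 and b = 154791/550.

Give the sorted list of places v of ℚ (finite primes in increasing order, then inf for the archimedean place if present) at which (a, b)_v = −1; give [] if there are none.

[3, 5, 11, 19]

Mod squares: a ≡ -81510, b ≡ 858. Check v ∈ {∞, 2, 3, 5, 7, 11, 13, 17, 19, 23}.
v=17: a=17^-2·(≡10), b=17^0·(≡1) mod 17; (10|17)=-1, (1|17)=+1; (−1)^{-2·0·8}·(-1)^0·(+1)^-2 = +1.
v=13: a=13^1·(≡9), b=13^1·(≡3) mod 13; (9|13)=+1, (3|13)=+1; (−1)^{1·1·6}·(+1)^1·(+1)^1 = +1.
v=2: v_2(a)=-3, v_2(b)=-1; units ≡ 5, 5 (mod 8); ε·ε+αω+βω = 0·0+-3·1+-1·1 ≡ 0  ⇒  (a,b)_2 = +1.
v=3: a=3^-3·(≡1), b=3^5·(≡1) mod 3; (1|3)=+1, (1|3)=+1; (−1)^{-3·5·1}·(+1)^5·(+1)^-3 = -1.
v=11: a=11^1·(≡4), b=11^-1·(≡9) mod 11; (4|11)=+1, (9|11)=+1; (−1)^{1·-1·5}·(+1)^-1·(+1)^1 = -1.
v=∞: -81510 < 0 and 858 > 0  ⇒  (a,b)_∞ = +1.
v=19: a=19^3·(≡9), b=19^0·(≡2) mod 19; (9|19)=+1, (2|19)=-1; (−1)^{3·0·9}·(+1)^0·(-1)^3 = -1.
v=7: a=7^2·(≡3), b=7^2·(≡4) mod 7; (3|7)=-1, (4|7)=+1; (−1)^{2·2·3}·(-1)^2·(+1)^2 = +1.
v=5: a=5^-3·(≡3), b=5^-2·(≡3) mod 5; (3|5)=-1, (3|5)=-1; (−1)^{-3·-2·2}·(-1)^-2·(-1)^-3 = -1.
v=23: a=23^4·(≡2), b=23^0·(≡11) mod 23; (2|23)=+1, (11|23)=-1; (−1)^{4·0·11}·(+1)^0·(-1)^4 = +1.
Ram(-81510, 858) = {3, 5, 11, 19}; no ℚ_3-point on the conic.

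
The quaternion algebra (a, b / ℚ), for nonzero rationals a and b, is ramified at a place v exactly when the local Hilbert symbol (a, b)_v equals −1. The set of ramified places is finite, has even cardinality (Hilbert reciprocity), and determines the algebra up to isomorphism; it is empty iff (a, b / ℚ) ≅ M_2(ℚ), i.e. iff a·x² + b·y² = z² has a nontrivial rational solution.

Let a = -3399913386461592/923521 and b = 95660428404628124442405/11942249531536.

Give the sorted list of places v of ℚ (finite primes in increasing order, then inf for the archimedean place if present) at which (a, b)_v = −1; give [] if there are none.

(a, b) ≡ (-124982, 28405) mod (ℚ^×)²; places V = {2, 3, 5, 7, 11, 13, 17, 19, 23, 29, 31, ∞}.
(a,b)_29: α=0, u≡17; β=-2, v≡14 (mod 29); (17|29)=-1, (14|29)=-1; sign (−1)^0·-1^-2·-1^0 = +1.
(a,b)_11: α=3, u≡9; β=4, v≡4 (mod 11); (9|11)=+1, (4|11)=+1; sign (−1)^0·+1^4·+1^3 = +1.
(a,b)_5: α=0, u≡3; β=1, v≡1 (mod 5); (3|5)=-1, (1|5)=+1; sign (−1)^0·-1^1·+1^0 = -1.
(a,b)_3: α=4, u≡1; β=4, v≡1 (mod 3); (1|3)=+1, (1|3)=+1; sign (−1)^0·+1^4·+1^4 = +1.
(a,b)_2: α=3, β=-4; u≡5, v≡5 (mod 8); ε(u)ε(v)=0·0, αω(v)=3·1, βω(u)=-4·1; sum ≡ 1  ⇒  -1.
(a,b)_31: α=-4, u≡7; β=-6, v≡10 (mod 31); (7|31)=+1, (10|31)=+1; sign (−1)^0·+1^-6·+1^-4 = +1.
(a,b)_∞: sgn(-124982)=−, sgn(28405)=+, so +1.
(a,b)_7: α=4, u≡6; β=6, v≡6 (mod 7); (6|7)=-1, (6|7)=-1; sign (−1)^0·-1^6·-1^4 = +1.
(a,b)_17: α=2, u≡13; β=6, v≡1 (mod 17); (13|17)=+1, (1|17)=+1; sign (−1)^0·+1^6·+1^2 = +1.
(a,b)_23: α=1, u≡20; β=1, v≡16 (mod 23); (20|23)=-1, (16|23)=+1; sign (−1)^1·-1^1·+1^1 = +1.
(a,b)_13: α=1, u≡2; β=1, v≡9 (mod 13); (2|13)=-1, (9|13)=+1; sign (−1)^0·-1^1·+1^1 = -1.
(a,b)_19: α=1, u≡2; β=1, v≡2 (mod 19); (2|19)=-1, (2|19)=-1; sign (−1)^1·-1^1·-1^1 = -1.
Ram(-124982, 28405) = {2, 5, 13, 19}; no ℚ_2-point on the conic.

[2, 5, 13, 19]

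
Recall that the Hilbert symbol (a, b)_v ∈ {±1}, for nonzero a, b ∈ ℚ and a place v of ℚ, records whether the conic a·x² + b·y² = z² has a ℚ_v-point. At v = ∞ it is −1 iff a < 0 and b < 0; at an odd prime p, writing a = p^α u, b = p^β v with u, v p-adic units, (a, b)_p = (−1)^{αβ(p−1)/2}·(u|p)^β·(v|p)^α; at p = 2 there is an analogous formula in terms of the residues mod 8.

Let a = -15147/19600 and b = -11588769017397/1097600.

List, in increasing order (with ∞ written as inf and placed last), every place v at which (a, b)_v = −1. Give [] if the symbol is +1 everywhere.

(a, b) ≡ (-187, -182) mod (ℚ^×)²; places V = {2, 3, 5, 7, 11, 13, 17, ∞}.
(a,b)_17: α=1, u≡7; β=4, v≡3 (mod 17); (7|17)=-1, (3|17)=-1; sign (−1)^0·-1^4·-1^1 = -1.
(a,b)_∞: sgn(-187)=−, sgn(-182)=−, so -1.
(a,b)_5: α=-2, u≡2; β=-2, v≡2 (mod 5); (2|5)=-1, (2|5)=-1; sign (−1)^0·-1^-2·-1^-2 = +1.
(a,b)_11: α=1, u≡1; β=4, v≡5 (mod 11); (1|11)=+1, (5|11)=+1; sign (−1)^0·+1^4·+1^1 = +1.
(a,b)_13: α=0, u≡7; β=1, v≡9 (mod 13); (7|13)=-1, (9|13)=+1; sign (−1)^0·-1^1·+1^0 = -1.
(a,b)_3: α=4, u≡2; β=6, v≡1 (mod 3); (2|3)=-1, (1|3)=+1; sign (−1)^0·-1^6·+1^4 = +1.
(a,b)_7: α=-2, u≡1; β=-3, v≡2 (mod 7); (1|7)=+1, (2|7)=+1; sign (−1)^0·+1^-3·+1^-2 = +1.
(a,b)_2: α=-4, β=-7; u≡5, v≡5 (mod 8); ε(u)ε(v)=0·0, αω(v)=-4·1, βω(u)=-7·1; sum ≡ 1  ⇒  -1.
(-187, -182 / ℚ) ramifies at {2, 13, 17, ∞}: a division algebra.

[2, 13, 17, inf]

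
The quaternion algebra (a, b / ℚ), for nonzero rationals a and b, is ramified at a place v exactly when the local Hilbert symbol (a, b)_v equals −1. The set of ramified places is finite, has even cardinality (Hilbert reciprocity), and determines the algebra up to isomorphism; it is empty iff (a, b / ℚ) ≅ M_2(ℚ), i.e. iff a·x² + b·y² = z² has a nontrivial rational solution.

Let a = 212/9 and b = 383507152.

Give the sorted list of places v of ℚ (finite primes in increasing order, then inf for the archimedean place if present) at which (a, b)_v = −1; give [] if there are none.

Mod squares: a ≡ 53, b ≡ 8533. Check v ∈ {∞, 2, 3, 7, 23, 53}.
v=7: a=7^0·(≡1), b=7^1·(≡4) mod 7; (1|7)=+1, (4|7)=+1; (−1)^{0·1·3}·(+1)^1·(+1)^0 = +1.
v=3: a=3^-2·(≡2), b=3^0·(≡1) mod 3; (2|3)=-1, (1|3)=+1; (−1)^{-2·0·1}·(-1)^0·(+1)^-2 = +1.
v=2: v_2(a)=2, v_2(b)=4; units ≡ 5, 5 (mod 8); ε·ε+αω+βω = 0·0+2·1+4·1 ≡ 0  ⇒  (a,b)_2 = +1.
v=23: a=23^0·(≡21), b=23^1·(≡6) mod 23; (21|23)=-1, (6|23)=+1; (−1)^{0·1·11}·(-1)^1·(+1)^0 = -1.
v=53: a=53^1·(≡24), b=53^3·(≡32) mod 53; (24|53)=+1, (32|53)=-1; (−1)^{1·3·26}·(+1)^3·(-1)^1 = -1.
v=∞: 53 > 0 and 8533 > 0  ⇒  (a,b)_∞ = +1.
Ram(53, 8533) = {23, 53}; no ℚ_23-point on the conic.

[23, 53]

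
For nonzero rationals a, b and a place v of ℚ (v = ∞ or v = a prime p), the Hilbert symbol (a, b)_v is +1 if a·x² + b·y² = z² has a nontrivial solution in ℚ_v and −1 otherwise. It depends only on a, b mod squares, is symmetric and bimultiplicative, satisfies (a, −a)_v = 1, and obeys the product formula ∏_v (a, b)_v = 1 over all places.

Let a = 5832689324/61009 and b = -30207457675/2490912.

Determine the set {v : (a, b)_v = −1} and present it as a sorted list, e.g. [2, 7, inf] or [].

Mod squares: a ≡ 851, b ≡ -28934. Check v ∈ {∞, 2, 3, 5, 7, 11, 13, 17, 19, 23, 31, 37}.
v=5: a=5^0·(≡1), b=5^2·(≡4) mod 5; (1|5)=+1, (4|5)=+1; (−1)^{0·2·2}·(+1)^2·(+1)^0 = +1.
v=2: v_2(a)=2, v_2(b)=-5; units ≡ 3, 5 (mod 8); ε·ε+αω+βω = 1·0+2·1+-5·1 ≡ 1  ⇒  (a,b)_2 = -1.
v=∞: 851 > 0 and -28934 < 0  ⇒  (a,b)_∞ = +1.
v=11: a=11^2·(≡3), b=11^0·(≡2) mod 11; (3|11)=+1, (2|11)=-1; (−1)^{2·0·5}·(+1)^0·(-1)^2 = +1.
v=13: a=13^-2·(≡2), b=13^0·(≡1) mod 13; (2|13)=-1, (1|13)=+1; (−1)^{-2·0·6}·(-1)^0·(+1)^-2 = +1.
v=7: a=7^2·(≡2), b=7^0·(≡1) mod 7; (2|7)=+1, (1|7)=+1; (−1)^{2·0·3}·(+1)^0·(+1)^2 = +1.
v=23: a=23^1·(≡19), b=23^1·(≡20) mod 23; (19|23)=-1, (20|23)=-1; (−1)^{1·1·11}·(-1)^1·(-1)^1 = -1.
v=3: a=3^0·(≡2), b=3^-4·(≡1) mod 3; (2|3)=-1, (1|3)=+1; (−1)^{0·-4·1}·(-1)^-4·(+1)^0 = +1.
v=19: a=19^-2·(≡13), b=19^0·(≡12) mod 19; (13|19)=-1, (12|19)=-1; (−1)^{-2·0·9}·(-1)^0·(-1)^-2 = +1.
v=17: a=17^2·(≡4), b=17^5·(≡15) mod 17; (4|17)=+1, (15|17)=+1; (−1)^{2·5·8}·(+1)^5·(+1)^2 = +1.
v=31: a=31^0·(≡16), b=31^-2·(≡4) mod 31; (16|31)=+1, (4|31)=+1; (−1)^{0·-2·15}·(+1)^-2·(+1)^0 = +1.
v=37: a=37^1·(≡6), b=37^1·(≡5) mod 37; (6|37)=-1, (5|37)=-1; (−1)^{1·1·18}·(-1)^1·(-1)^1 = +1.
(851, -28934 / ℚ) ramifies at {2, 23}: a division algebra.

[2, 23]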